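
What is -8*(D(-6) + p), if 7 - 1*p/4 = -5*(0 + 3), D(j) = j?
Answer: -656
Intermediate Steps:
p = 88 (p = 28 - (-20)*(0 + 3) = 28 - (-20)*3 = 28 - 4*(-15) = 28 + 60 = 88)
-8*(D(-6) + p) = -8*(-6 + 88) = -8*82 = -656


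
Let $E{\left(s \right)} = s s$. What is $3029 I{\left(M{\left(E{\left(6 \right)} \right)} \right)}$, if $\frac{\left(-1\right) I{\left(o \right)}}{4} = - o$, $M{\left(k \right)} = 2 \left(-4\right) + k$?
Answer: $339248$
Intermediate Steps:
$E{\left(s \right)} = s^{2}$
$M{\left(k \right)} = -8 + k$
$I{\left(o \right)} = 4 o$ ($I{\left(o \right)} = - 4 \left(- o\right) = 4 o$)
$3029 I{\left(M{\left(E{\left(6 \right)} \right)} \right)} = 3029 \cdot 4 \left(-8 + 6^{2}\right) = 3029 \cdot 4 \left(-8 + 36\right) = 3029 \cdot 4 \cdot 28 = 3029 \cdot 112 = 339248$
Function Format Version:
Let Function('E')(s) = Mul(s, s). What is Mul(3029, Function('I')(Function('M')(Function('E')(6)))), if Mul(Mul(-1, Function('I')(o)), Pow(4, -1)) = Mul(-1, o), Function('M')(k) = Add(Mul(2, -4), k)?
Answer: 339248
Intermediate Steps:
Function('E')(s) = Pow(s, 2)
Function('M')(k) = Add(-8, k)
Function('I')(o) = Mul(4, o) (Function('I')(o) = Mul(-4, Mul(-1, o)) = Mul(4, o))
Mul(3029, Function('I')(Function('M')(Function('E')(6)))) = Mul(3029, Mul(4, Add(-8, Pow(6, 2)))) = Mul(3029, Mul(4, Add(-8, 36))) = Mul(3029, Mul(4, 28)) = Mul(3029, 112) = 339248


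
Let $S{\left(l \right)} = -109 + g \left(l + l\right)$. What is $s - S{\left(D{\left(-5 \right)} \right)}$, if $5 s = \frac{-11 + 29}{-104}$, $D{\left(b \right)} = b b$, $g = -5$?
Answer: $\frac{93331}{260} \approx 358.97$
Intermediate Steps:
$D{\left(b \right)} = b^{2}$
$s = - \frac{9}{260}$ ($s = \frac{\left(-11 + 29\right) \frac{1}{-104}}{5} = \frac{18 \left(- \frac{1}{104}\right)}{5} = \frac{1}{5} \left(- \frac{9}{52}\right) = - \frac{9}{260} \approx -0.034615$)
$S{\left(l \right)} = -109 - 10 l$ ($S{\left(l \right)} = -109 - 5 \left(l + l\right) = -109 - 5 \cdot 2 l = -109 - 10 l$)
$s - S{\left(D{\left(-5 \right)} \right)} = - \frac{9}{260} - \left(-109 - 10 \left(-5\right)^{2}\right) = - \frac{9}{260} - \left(-109 - 250\right) = - \frac{9}{260} - -359 = - \frac{9}{260} + 359 = \frac{93331}{260}$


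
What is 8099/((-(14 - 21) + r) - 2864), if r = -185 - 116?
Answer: -8099/3158 ≈ -2.5646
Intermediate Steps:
r = -301
8099/((-(14 - 21) + r) - 2864) = 8099/((-(14 - 21) - 301) - 2864) = 8099/((-1*(-7) - 301) - 2864) = 8099/((7 - 301) - 2864) = 8099/(-294 - 2864) = 8099/(-3158) = 8099*(-1/3158) = -8099/3158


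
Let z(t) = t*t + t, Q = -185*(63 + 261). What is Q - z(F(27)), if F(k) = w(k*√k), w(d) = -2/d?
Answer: -1179799024/19683 + 2*√3/243 ≈ -59940.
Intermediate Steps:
Q = -59940 (Q = -185*324 = -59940)
F(k) = -2/k^(3/2)
z(t) = t + t² (z(t) = t² + t = t + t²)
Q - z(F(27)) = -59940 - (-2*√3/243)*(1 - 2*√3/243) = -59940 - (-2)*√3*(1 - 2*√3/243)/243 = -59940 + 2*√3*(1 - 2*√3/243)/243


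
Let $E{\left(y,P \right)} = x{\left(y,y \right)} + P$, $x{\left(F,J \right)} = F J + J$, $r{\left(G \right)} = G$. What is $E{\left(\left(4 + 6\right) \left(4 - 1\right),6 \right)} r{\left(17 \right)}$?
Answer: $15912$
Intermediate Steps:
$x{\left(F,J \right)} = J + F J$
$E{\left(y,P \right)} = P + y \left(1 + y\right)$ ($E{\left(y,P \right)} = y \left(1 + y\right) + P = P + y \left(1 + y\right)$)
$E{\left(\left(4 + 6\right) \left(4 - 1\right),6 \right)} r{\left(17 \right)} = \left(6 + \left(4 + 6\right) \left(4 - 1\right) \left(1 + \left(4 + 6\right) \left(4 - 1\right)\right)\right) 17 = \left(6 + 10 \cdot 3 \left(1 + 10 \cdot 3\right)\right) 17 = \left(6 + 30 \left(1 + 30\right)\right) 17 = \left(6 + 30 \cdot 31\right) 17 = \left(6 + 930\right) 17 = 936 \cdot 17 = 15912$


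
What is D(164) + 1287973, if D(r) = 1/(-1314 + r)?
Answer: 1481168949/1150 ≈ 1.2880e+6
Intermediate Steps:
D(164) + 1287973 = 1/(-1314 + 164) + 1287973 = 1/(-1150) + 1287973 = -1/1150 + 1287973 = 1481168949/1150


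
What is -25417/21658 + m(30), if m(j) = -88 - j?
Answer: -368723/3094 ≈ -119.17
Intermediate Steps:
-25417/21658 + m(30) = -25417/21658 + (-88 - 1*30) = -25417*1/21658 + (-88 - 30) = -3631/3094 - 118 = -368723/3094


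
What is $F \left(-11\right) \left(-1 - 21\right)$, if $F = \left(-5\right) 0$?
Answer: $0$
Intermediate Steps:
$F = 0$
$F \left(-11\right) \left(-1 - 21\right) = 0 \left(-11\right) \left(-1 - 21\right) = 0 \left(-1 - 21\right) = 0 \left(-22\right) = 0$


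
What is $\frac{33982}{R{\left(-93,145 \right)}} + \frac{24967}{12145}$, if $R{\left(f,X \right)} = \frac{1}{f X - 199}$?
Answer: $- \frac{5647542635793}{12145} \approx -4.6501 \cdot 10^{8}$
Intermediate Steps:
$R{\left(f,X \right)} = \frac{1}{-199 + X f}$ ($R{\left(f,X \right)} = \frac{1}{X f - 199} = \frac{1}{-199 + X f}$)
$\frac{33982}{R{\left(-93,145 \right)}} + \frac{24967}{12145} = \frac{33982}{\frac{1}{-199 + 145 \left(-93\right)}} + \frac{24967}{12145} = \frac{33982}{\frac{1}{-199 - 13485}} + 24967 \cdot \frac{1}{12145} = \frac{33982}{\frac{1}{-13684}} + \frac{24967}{12145} = \frac{33982}{- \frac{1}{13684}} + \frac{24967}{12145} = 33982 \left(-13684\right) + \frac{24967}{12145} = -465009688 + \frac{24967}{12145} = - \frac{5647542635793}{12145}$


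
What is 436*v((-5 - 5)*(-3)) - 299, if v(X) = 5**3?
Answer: 54201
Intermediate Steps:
v(X) = 125
436*v((-5 - 5)*(-3)) - 299 = 436*125 - 299 = 54500 - 299 = 54201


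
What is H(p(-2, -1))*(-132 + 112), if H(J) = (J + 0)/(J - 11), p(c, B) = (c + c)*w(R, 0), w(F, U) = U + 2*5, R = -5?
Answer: -800/51 ≈ -15.686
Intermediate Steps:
w(F, U) = 10 + U (w(F, U) = U + 10 = 10 + U)
p(c, B) = 20*c (p(c, B) = (c + c)*(10 + 0) = (2*c)*10 = 20*c)
H(J) = J/(-11 + J)
H(p(-2, -1))*(-132 + 112) = ((20*(-2))/(-11 + 20*(-2)))*(-132 + 112) = -40/(-11 - 40)*(-20) = -40/(-51)*(-20) = -40*(-1/51)*(-20) = (40/51)*(-20) = -800/51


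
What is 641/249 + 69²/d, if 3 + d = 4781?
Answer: 4248187/1189722 ≈ 3.5707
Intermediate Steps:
d = 4778 (d = -3 + 4781 = 4778)
641/249 + 69²/d = 641/249 + 69²/4778 = 641*(1/249) + 4761*(1/4778) = 641/249 + 4761/4778 = 4248187/1189722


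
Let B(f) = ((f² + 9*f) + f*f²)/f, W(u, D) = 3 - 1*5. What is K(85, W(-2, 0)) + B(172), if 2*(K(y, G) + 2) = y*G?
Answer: 29678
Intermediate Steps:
W(u, D) = -2 (W(u, D) = 3 - 5 = -2)
K(y, G) = -2 + G*y/2 (K(y, G) = -2 + (y*G)/2 = -2 + (G*y)/2 = -2 + G*y/2)
B(f) = (f² + f³ + 9*f)/f (B(f) = ((f² + 9*f) + f³)/f = (f² + f³ + 9*f)/f)
K(85, W(-2, 0)) + B(172) = (-2 + (½)*(-2)*85) + (9 + 172 + 172²) = (-2 - 85) + (9 + 172 + 29584) = -87 + 29765 = 29678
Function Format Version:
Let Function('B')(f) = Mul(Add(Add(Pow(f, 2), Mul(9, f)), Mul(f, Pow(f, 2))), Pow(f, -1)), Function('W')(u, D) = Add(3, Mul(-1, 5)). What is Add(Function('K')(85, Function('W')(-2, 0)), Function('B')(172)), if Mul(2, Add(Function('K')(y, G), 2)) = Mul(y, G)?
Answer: 29678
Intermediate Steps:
Function('W')(u, D) = -2 (Function('W')(u, D) = Add(3, -5) = -2)
Function('K')(y, G) = Add(-2, Mul(Rational(1, 2), G, y)) (Function('K')(y, G) = Add(-2, Mul(Rational(1, 2), Mul(y, G))) = Add(-2, Mul(Rational(1, 2), Mul(G, y))) = Add(-2, Mul(Rational(1, 2), G, y)))
Function('B')(f) = Mul(Pow(f, -1), Add(Pow(f, 2), Pow(f, 3), Mul(9, f))) (Function('B')(f) = Mul(Add(Add(Pow(f, 2), Mul(9, f)), Pow(f, 3)), Pow(f, -1)) = Mul(Add(Pow(f, 2), Pow(f, 3), Mul(9, f)), Pow(f, -1)) = Mul(Pow(f, -1), Add(Pow(f, 2), Pow(f, 3), Mul(9, f))))
Add(Function('K')(85, Function('W')(-2, 0)), Function('B')(172)) = Add(Add(-2, Mul(Rational(1, 2), -2, 85)), Add(9, 172, Pow(172, 2))) = Add(Add(-2, -85), Add(9, 172, 29584)) = Add(-87, 29765) = 29678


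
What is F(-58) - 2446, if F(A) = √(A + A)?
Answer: -2446 + 2*I*√29 ≈ -2446.0 + 10.77*I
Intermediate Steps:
F(A) = √2*√A (F(A) = √(2*A) = √2*√A)
F(-58) - 2446 = √2*√(-58) - 2446 = √2*(I*√58) - 2446 = 2*I*√29 - 2446 = -2446 + 2*I*√29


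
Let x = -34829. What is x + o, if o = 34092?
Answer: -737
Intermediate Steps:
x + o = -34829 + 34092 = -737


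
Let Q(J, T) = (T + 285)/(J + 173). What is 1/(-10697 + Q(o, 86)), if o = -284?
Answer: -111/1187738 ≈ -9.3455e-5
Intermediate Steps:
Q(J, T) = (285 + T)/(173 + J)
1/(-10697 + Q(o, 86)) = 1/(-10697 + (285 + 86)/(173 - 284)) = 1/(-10697 + 371/(-111)) = 1/(-10697 - 1/111*371) = 1/(-10697 - 371/111) = 1/(-1187738/111) = -111/1187738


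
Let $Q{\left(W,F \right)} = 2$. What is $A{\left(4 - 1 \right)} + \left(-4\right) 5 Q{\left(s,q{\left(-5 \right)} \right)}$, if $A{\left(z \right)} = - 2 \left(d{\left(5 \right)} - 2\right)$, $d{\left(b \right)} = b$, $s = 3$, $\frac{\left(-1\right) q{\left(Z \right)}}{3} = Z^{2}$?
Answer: $-46$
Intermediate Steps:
$q{\left(Z \right)} = - 3 Z^{2}$
$A{\left(z \right)} = -6$ ($A{\left(z \right)} = - 2 \left(5 - 2\right) = \left(-2\right) 3 = -6$)
$A{\left(4 - 1 \right)} + \left(-4\right) 5 Q{\left(s,q{\left(-5 \right)} \right)} = -6 + \left(-4\right) 5 \cdot 2 = -6 - 40 = -46$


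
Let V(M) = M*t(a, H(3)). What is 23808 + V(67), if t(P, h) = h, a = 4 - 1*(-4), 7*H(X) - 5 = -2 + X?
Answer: 167058/7 ≈ 23865.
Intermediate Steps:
H(X) = 3/7 + X/7 (H(X) = 5/7 + (-2 + X)/7 = 5/7 + (-2/7 + X/7) = 3/7 + X/7)
a = 8 (a = 4 + 4 = 8)
V(M) = 6*M/7 (V(M) = M*(3/7 + (⅐)*3) = M*(3/7 + 3/7) = M*(6/7) = 6*M/7)
23808 + V(67) = 23808 + (6/7)*67 = 23808 + 402/7 = 167058/7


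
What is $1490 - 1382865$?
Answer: $-1381375$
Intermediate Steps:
$1490 - 1382865 = -1381375$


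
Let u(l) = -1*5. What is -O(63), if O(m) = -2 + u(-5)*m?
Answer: 317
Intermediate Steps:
u(l) = -5
O(m) = -2 - 5*m
-O(63) = -(-2 - 5*63) = -(-2 - 315) = -1*(-317) = 317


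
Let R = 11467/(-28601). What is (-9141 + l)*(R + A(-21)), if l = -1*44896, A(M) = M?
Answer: 33075399256/28601 ≈ 1.1564e+6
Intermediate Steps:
l = -44896
R = -11467/28601 (R = 11467*(-1/28601) = -11467/28601 ≈ -0.40093)
(-9141 + l)*(R + A(-21)) = (-9141 - 44896)*(-11467/28601 - 21) = -54037*(-612088/28601) = 33075399256/28601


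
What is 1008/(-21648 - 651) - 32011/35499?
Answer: -249865427/263864067 ≈ -0.94695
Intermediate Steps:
1008/(-21648 - 651) - 32011/35499 = 1008/(-22299) - 32011*1/35499 = 1008*(-1/22299) - 32011/35499 = -336/7433 - 32011/35499 = -249865427/263864067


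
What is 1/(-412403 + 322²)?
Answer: -1/308719 ≈ -3.2392e-6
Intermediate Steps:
1/(-412403 + 322²) = 1/(-412403 + 103684) = 1/(-308719) = -1/308719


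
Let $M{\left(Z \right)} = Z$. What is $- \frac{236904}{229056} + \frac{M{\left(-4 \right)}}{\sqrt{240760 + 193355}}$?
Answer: $- \frac{9871}{9544} - \frac{4 \sqrt{48235}}{144705} \approx -1.0403$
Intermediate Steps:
$- \frac{236904}{229056} + \frac{M{\left(-4 \right)}}{\sqrt{240760 + 193355}} = - \frac{236904}{229056} - \frac{4}{\sqrt{240760 + 193355}} = \left(-236904\right) \frac{1}{229056} - \frac{4}{\sqrt{434115}} = - \frac{9871}{9544} - \frac{4}{3 \sqrt{48235}} = - \frac{9871}{9544} - 4 \frac{\sqrt{48235}}{144705} = - \frac{9871}{9544} - \frac{4 \sqrt{48235}}{144705}$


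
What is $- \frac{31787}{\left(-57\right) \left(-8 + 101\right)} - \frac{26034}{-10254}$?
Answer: $\frac{4069738}{476811} \approx 8.5353$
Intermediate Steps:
$- \frac{31787}{\left(-57\right) \left(-8 + 101\right)} - \frac{26034}{-10254} = - \frac{31787}{\left(-57\right) 93} - - \frac{4339}{1709} = - \frac{31787}{-5301} + \frac{4339}{1709} = \left(-31787\right) \left(- \frac{1}{5301}\right) + \frac{4339}{1709} = \frac{1673}{279} + \frac{4339}{1709} = \frac{4069738}{476811}$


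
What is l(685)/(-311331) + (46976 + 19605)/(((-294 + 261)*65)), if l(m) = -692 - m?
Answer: -6908591882/222601665 ≈ -31.036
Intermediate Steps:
l(685)/(-311331) + (46976 + 19605)/(((-294 + 261)*65)) = (-692 - 1*685)/(-311331) + (46976 + 19605)/(((-294 + 261)*65)) = (-692 - 685)*(-1/311331) + 66581/((-33*65)) = -1377*(-1/311331) + 66581/(-2145) = 459/103777 + 66581*(-1/2145) = 459/103777 - 66581/2145 = -6908591882/222601665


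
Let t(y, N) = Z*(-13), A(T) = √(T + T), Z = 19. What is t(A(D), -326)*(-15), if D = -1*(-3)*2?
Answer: 3705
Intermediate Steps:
D = 6 (D = 3*2 = 6)
A(T) = √2*√T (A(T) = √(2*T) = √2*√T)
t(y, N) = -247 (t(y, N) = 19*(-13) = -247)
t(A(D), -326)*(-15) = -247*(-15) = 3705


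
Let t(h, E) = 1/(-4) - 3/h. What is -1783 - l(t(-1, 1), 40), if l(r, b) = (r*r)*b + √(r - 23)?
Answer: -4171/2 - 9*I/2 ≈ -2085.5 - 4.5*I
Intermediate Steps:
t(h, E) = -¼ - 3/h (t(h, E) = 1*(-¼) - 3/h = -¼ - 3/h)
l(r, b) = √(-23 + r) + b*r² (l(r, b) = r²*b + √(-23 + r) = b*r² + √(-23 + r) = √(-23 + r) + b*r²)
-1783 - l(t(-1, 1), 40) = -1783 - (√(-23 + (¼)*(-12 - 1*(-1))/(-1)) + 40*((¼)*(-12 - 1*(-1))/(-1))²) = -1783 - (√(-23 + (¼)*(-1)*(-12 + 1)) + 40*((¼)*(-1)*(-12 + 1))²) = -1783 - (√(-23 + (¼)*(-1)*(-11)) + 40*((¼)*(-1)*(-11))²) = -1783 - (√(-23 + 11/4) + 40*(11/4)²) = -1783 - (√(-81/4) + 40*(121/16)) = -1783 - (9*I/2 + 605/2) = -1783 - (605/2 + 9*I/2) = -1783 + (-605/2 - 9*I/2) = -4171/2 - 9*I/2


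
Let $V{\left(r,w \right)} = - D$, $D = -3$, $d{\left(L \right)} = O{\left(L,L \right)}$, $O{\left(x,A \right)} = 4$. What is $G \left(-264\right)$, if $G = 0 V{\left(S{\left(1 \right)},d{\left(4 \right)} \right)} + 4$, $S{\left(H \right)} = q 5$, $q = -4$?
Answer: $-1056$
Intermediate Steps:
$d{\left(L \right)} = 4$
$S{\left(H \right)} = -20$ ($S{\left(H \right)} = \left(-4\right) 5 = -20$)
$V{\left(r,w \right)} = 3$ ($V{\left(r,w \right)} = \left(-1\right) \left(-3\right) = 3$)
$G = 4$ ($G = 0 \cdot 3 + 4 = 0 + 4 = 4$)
$G \left(-264\right) = 4 \left(-264\right) = -1056$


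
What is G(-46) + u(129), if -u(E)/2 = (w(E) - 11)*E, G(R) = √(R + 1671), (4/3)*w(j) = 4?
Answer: 2064 + 5*√65 ≈ 2104.3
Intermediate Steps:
w(j) = 3 (w(j) = (¾)*4 = 3)
G(R) = √(1671 + R)
u(E) = 16*E (u(E) = -2*(3 - 11)*E = -(-16)*E = 16*E)
G(-46) + u(129) = √(1671 - 46) + 16*129 = √1625 + 2064 = 5*√65 + 2064 = 2064 + 5*√65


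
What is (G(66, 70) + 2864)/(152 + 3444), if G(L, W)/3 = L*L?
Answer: 3983/899 ≈ 4.4305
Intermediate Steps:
G(L, W) = 3*L**2 (G(L, W) = 3*(L*L) = 3*L**2)
(G(66, 70) + 2864)/(152 + 3444) = (3*66**2 + 2864)/(152 + 3444) = (3*4356 + 2864)/3596 = (13068 + 2864)*(1/3596) = 15932*(1/3596) = 3983/899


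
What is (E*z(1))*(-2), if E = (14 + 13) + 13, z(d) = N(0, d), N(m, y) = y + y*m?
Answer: -80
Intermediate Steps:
N(m, y) = y + m*y
z(d) = d (z(d) = d*(1 + 0) = d*1 = d)
E = 40 (E = 27 + 13 = 40)
(E*z(1))*(-2) = (40*1)*(-2) = 40*(-2) = -80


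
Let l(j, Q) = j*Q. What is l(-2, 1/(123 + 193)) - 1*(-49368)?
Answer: 7800143/158 ≈ 49368.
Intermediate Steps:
l(j, Q) = Q*j
l(-2, 1/(123 + 193)) - 1*(-49368) = -2/(123 + 193) - 1*(-49368) = -2/316 + 49368 = (1/316)*(-2) + 49368 = -1/158 + 49368 = 7800143/158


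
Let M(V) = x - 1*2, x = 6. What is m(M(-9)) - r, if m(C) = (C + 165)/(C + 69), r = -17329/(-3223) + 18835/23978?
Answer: -21703552705/5641519862 ≈ -3.8471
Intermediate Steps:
r = 476219967/77281094 (r = -17329*(-1/3223) + 18835*(1/23978) = 17329/3223 + 18835/23978 = 476219967/77281094 ≈ 6.1622)
M(V) = 4 (M(V) = 6 - 1*2 = 6 - 2 = 4)
m(C) = (165 + C)/(69 + C)
m(M(-9)) - r = (165 + 4)/(69 + 4) - 1*476219967/77281094 = 169/73 - 476219967/77281094 = -21703552705/5641519862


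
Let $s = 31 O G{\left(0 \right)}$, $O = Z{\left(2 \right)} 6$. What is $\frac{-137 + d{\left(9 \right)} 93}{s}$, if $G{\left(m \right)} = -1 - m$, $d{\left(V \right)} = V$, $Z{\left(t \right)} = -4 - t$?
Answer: $\frac{175}{279} \approx 0.62724$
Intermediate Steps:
$O = -36$ ($O = \left(-4 - 2\right) 6 = \left(-6\right) 6 = -36$)
$s = 1116$ ($s = 31 \left(-36\right) \left(-1 - 0\right) = - 1116 \left(-1 + 0\right) = \left(-1116\right) \left(-1\right) = 1116$)
$\frac{-137 + d{\left(9 \right)} 93}{s} = \frac{-137 + 9 \cdot 93}{1116} = \left(-137 + 837\right) \frac{1}{1116} = 700 \cdot \frac{1}{1116} = \frac{175}{279}$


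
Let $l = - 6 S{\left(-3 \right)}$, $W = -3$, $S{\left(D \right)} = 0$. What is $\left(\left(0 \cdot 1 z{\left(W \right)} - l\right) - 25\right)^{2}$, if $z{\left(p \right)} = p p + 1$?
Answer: $625$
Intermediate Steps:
$z{\left(p \right)} = 1 + p^{2}$ ($z{\left(p \right)} = p^{2} + 1 = 1 + p^{2}$)
$l = 0$ ($l = \left(-6\right) 0 = 0$)
$\left(\left(0 \cdot 1 z{\left(W \right)} - l\right) - 25\right)^{2} = \left(\left(0 \cdot 1 \left(1 + \left(-3\right)^{2}\right) - 0\right) - 25\right)^{2} = \left(\left(0 \left(1 + 9\right) + 0\right) - 25\right)^{2} = \left(\left(0 \cdot 10 + 0\right) - 25\right)^{2} = \left(\left(0 + 0\right) - 25\right)^{2} = \left(0 - 25\right)^{2} = \left(-25\right)^{2} = 625$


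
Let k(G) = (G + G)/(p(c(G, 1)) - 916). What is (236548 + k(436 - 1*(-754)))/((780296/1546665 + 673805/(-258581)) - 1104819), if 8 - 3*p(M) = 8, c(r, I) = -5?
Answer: -21664210206896901405/101185972766054468036 ≈ -0.21410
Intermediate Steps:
p(M) = 0 (p(M) = 8/3 - 1/3*8 = 8/3 - 8/3 = 0)
k(G) = -G/458 (k(G) = (G + G)/(0 - 916) = (2*G)/(-916) = (2*G)*(-1/916) = -G/458)
(236548 + k(436 - 1*(-754)))/((780296/1546665 + 673805/(-258581)) - 1104819) = (236548 - (436 - 1*(-754))/458)/((780296/1546665 + 673805/(-258581)) - 1104819) = (236548 - (436 + 754)/458)/((780296*(1/1546665) + 673805*(-1/258581)) - 1104819) = (236548 - 1/458*1190)/((780296/1546665 - 673805/258581) - 1104819) = (236548 - 595/229)/(-840380890349/399938182365 - 1104819) = 54168897/(229*(-441860143083207284/399938182365)) = (54168897/229)*(-399938182365/441860143083207284) = -21664210206896901405/101185972766054468036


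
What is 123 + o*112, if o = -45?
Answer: -4917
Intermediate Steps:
123 + o*112 = 123 - 45*112 = 123 - 5040 = -4917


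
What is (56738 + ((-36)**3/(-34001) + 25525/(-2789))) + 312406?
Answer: 35004740734675/94828789 ≈ 3.6914e+5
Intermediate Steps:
(56738 + ((-36)**3/(-34001) + 25525/(-2789))) + 312406 = (56738 + (-46656*(-1/34001) + 25525*(-1/2789))) + 312406 = (56738 + (46656/34001 - 25525/2789)) + 312406 = (56738 - 737751941/94828789) + 312406 = 5379658078341/94828789 + 312406 = 35004740734675/94828789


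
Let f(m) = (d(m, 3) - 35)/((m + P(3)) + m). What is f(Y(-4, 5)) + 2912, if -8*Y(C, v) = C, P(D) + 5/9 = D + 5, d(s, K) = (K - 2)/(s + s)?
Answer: 110503/38 ≈ 2908.0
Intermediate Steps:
d(s, K) = (-2 + K)/(2*s) (d(s, K) = (-2 + K)/((2*s)) = (-2 + K)*(1/(2*s)) = (-2 + K)/(2*s))
P(D) = 40/9 + D (P(D) = -5/9 + (D + 5) = -5/9 + (5 + D) = 40/9 + D)
Y(C, v) = -C/8
f(m) = (-35 + 1/(2*m))/(67/9 + 2*m) (f(m) = ((-2 + 3)/(2*m) - 35)/((m + (40/9 + 3)) + m) = ((½)*1/m - 35)/((m + 67/9) + m) = (1/(2*m) - 35)/((67/9 + m) + m) = (-35 + 1/(2*m))/(67/9 + 2*m))
f(Y(-4, 5)) + 2912 = 9*(1 - (-35)*(-4)/4)/(2*((-⅛*(-4)))*(67 + 18*(-⅛*(-4)))) + 2912 = 9*(1 - 70*½)/(2*(½)*(67 + 18*(½))) + 2912 = (9/2)*2*(1 - 35)/(67 + 9) + 2912 = (9/2)*2*(-34)/76 + 2912 = (9/2)*2*(1/76)*(-34) + 2912 = -153/38 + 2912 = 110503/38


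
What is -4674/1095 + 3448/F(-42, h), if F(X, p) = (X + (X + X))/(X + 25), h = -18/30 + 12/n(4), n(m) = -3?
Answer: 10599266/22995 ≈ 460.94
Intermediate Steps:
h = -23/5 (h = -18/30 + 12/(-3) = -18*1/30 + 12*(-⅓) = -⅗ - 4 = -23/5 ≈ -4.6000)
F(X, p) = 3*X/(25 + X) (F(X, p) = (X + 2*X)/(25 + X) = (3*X)/(25 + X) = 3*X/(25 + X))
-4674/1095 + 3448/F(-42, h) = -4674/1095 + 3448/((3*(-42)/(25 - 42))) = -4674*1/1095 + 3448/((3*(-42)/(-17))) = -1558/365 + 3448/((3*(-42)*(-1/17))) = -1558/365 + 3448/(126/17) = -1558/365 + 3448*(17/126) = -1558/365 + 29308/63 = 10599266/22995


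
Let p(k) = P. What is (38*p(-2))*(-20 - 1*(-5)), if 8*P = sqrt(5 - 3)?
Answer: -285*sqrt(2)/4 ≈ -100.76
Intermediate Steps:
P = sqrt(2)/8 (P = sqrt(5 - 3)/8 = sqrt(2)/8 ≈ 0.17678)
p(k) = sqrt(2)/8
(38*p(-2))*(-20 - 1*(-5)) = (38*(sqrt(2)/8))*(-20 - 1*(-5)) = (19*sqrt(2)/4)*(-20 + 5) = (19*sqrt(2)/4)*(-15) = -285*sqrt(2)/4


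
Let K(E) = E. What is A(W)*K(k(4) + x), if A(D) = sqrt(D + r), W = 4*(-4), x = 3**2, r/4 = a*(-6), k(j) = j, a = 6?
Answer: 52*I*sqrt(10) ≈ 164.44*I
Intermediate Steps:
r = -144 (r = 4*(6*(-6)) = 4*(-36) = -144)
x = 9
W = -16
A(D) = sqrt(-144 + D) (A(D) = sqrt(D - 144) = sqrt(-144 + D))
A(W)*K(k(4) + x) = sqrt(-144 - 16)*(4 + 9) = sqrt(-160)*13 = (4*I*sqrt(10))*13 = 52*I*sqrt(10)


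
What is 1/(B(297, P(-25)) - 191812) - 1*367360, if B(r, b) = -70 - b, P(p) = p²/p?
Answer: -70480587521/191857 ≈ -3.6736e+5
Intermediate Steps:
P(p) = p
1/(B(297, P(-25)) - 191812) - 1*367360 = 1/((-70 - 1*(-25)) - 191812) - 1*367360 = 1/((-70 + 25) - 191812) - 367360 = 1/(-45 - 191812) - 367360 = 1/(-191857) - 367360 = -1/191857 - 367360 = -70480587521/191857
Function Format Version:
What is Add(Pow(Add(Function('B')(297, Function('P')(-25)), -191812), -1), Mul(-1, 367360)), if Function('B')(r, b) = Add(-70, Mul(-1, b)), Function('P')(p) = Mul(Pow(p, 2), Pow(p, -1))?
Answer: Rational(-70480587521, 191857) ≈ -3.6736e+5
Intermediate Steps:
Function('P')(p) = p
Add(Pow(Add(Function('B')(297, Function('P')(-25)), -191812), -1), Mul(-1, 367360)) = Add(Pow(Add(Add(-70, Mul(-1, -25)), -191812), -1), Mul(-1, 367360)) = Add(Pow(Add(Add(-70, 25), -191812), -1), -367360) = Add(Pow(Add(-45, -191812), -1), -367360) = Add(Pow(-191857, -1), -367360) = Add(Rational(-1, 191857), -367360) = Rational(-70480587521, 191857)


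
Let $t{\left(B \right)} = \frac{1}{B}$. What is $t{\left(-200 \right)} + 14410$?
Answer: $\frac{2881999}{200} \approx 14410.0$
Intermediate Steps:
$t{\left(-200 \right)} + 14410 = \frac{1}{-200} + 14410 = - \frac{1}{200} + 14410 = \frac{2881999}{200}$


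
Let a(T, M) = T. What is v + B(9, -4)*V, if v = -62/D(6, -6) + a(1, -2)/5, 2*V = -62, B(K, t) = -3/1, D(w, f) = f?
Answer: 1553/15 ≈ 103.53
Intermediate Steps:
B(K, t) = -3 (B(K, t) = -3*1 = -3)
V = -31 (V = (½)*(-62) = -31)
v = 158/15 (v = -62/(-6) + 1/5 = -62*(-⅙) + 1*(⅕) = 31/3 + ⅕ = 158/15 ≈ 10.533)
v + B(9, -4)*V = 158/15 - 3*(-31) = 158/15 + 93 = 1553/15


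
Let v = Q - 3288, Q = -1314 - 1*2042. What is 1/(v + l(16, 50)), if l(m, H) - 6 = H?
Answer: -1/6588 ≈ -0.00015179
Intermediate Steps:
Q = -3356 (Q = -1314 - 2042 = -3356)
l(m, H) = 6 + H
v = -6644 (v = -3356 - 3288 = -6644)
1/(v + l(16, 50)) = 1/(-6644 + (6 + 50)) = 1/(-6644 + 56) = 1/(-6588) = -1/6588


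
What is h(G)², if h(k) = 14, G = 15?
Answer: 196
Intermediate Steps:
h(G)² = 14² = 196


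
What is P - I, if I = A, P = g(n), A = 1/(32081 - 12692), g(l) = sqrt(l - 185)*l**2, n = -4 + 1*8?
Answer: -1/19389 + 16*I*sqrt(181) ≈ -5.1576e-5 + 215.26*I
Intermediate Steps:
n = 4 (n = -4 + 8 = 4)
g(l) = l**2*sqrt(-185 + l) (g(l) = sqrt(-185 + l)*l**2 = l**2*sqrt(-185 + l))
A = 1/19389 ≈ 5.1576e-5
P = 16*I*sqrt(181) (P = 4**2*sqrt(-185 + 4) = 16*sqrt(-181) = 16*(I*sqrt(181)) = 16*I*sqrt(181) ≈ 215.26*I)
I = 1/19389 ≈ 5.1576e-5
P - I = 16*I*sqrt(181) - 1*1/19389 = 16*I*sqrt(181) - 1/19389 = -1/19389 + 16*I*sqrt(181)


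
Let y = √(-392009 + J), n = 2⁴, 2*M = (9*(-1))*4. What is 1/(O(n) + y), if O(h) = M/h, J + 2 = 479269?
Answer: 24/1861477 + 64*√87258/5584431 ≈ 0.0033982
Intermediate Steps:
J = 479267 (J = -2 + 479269 = 479267)
M = -18 (M = ((9*(-1))*4)/2 = (-9*4)/2 = (½)*(-36) = -18)
n = 16
O(h) = -18/h
y = √87258 (y = √(-392009 + 479267) = √87258 ≈ 295.39)
1/(O(n) + y) = 1/(-18/16 + √87258) = 1/(-18*1/16 + √87258) = 1/(-9/8 + √87258)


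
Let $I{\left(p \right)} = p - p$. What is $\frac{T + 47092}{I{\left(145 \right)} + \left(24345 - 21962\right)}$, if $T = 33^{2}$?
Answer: $\frac{48181}{2383} \approx 20.219$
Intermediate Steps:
$T = 1089$
$I{\left(p \right)} = 0$
$\frac{T + 47092}{I{\left(145 \right)} + \left(24345 - 21962\right)} = \frac{1089 + 47092}{0 + \left(24345 - 21962\right)} = \frac{48181}{0 + \left(24345 - 21962\right)} = \frac{48181}{0 + 2383} = \frac{48181}{2383}$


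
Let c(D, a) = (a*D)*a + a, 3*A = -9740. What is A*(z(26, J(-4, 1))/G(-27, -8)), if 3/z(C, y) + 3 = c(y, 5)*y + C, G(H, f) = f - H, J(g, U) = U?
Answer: -9740/1007 ≈ -9.6723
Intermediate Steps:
A = -9740/3 (A = (1/3)*(-9740) = -9740/3 ≈ -3246.7)
c(D, a) = a + D*a**2 (c(D, a) = (D*a)*a + a = D*a**2 + a = a + D*a**2)
z(C, y) = 3/(-3 + C + y*(5 + 25*y)) (z(C, y) = 3/(-3 + ((5*(1 + y*5))*y + C)) = 3/(-3 + ((5*(1 + 5*y))*y + C)) = 3/(-3 + ((5 + 25*y)*y + C)) = 3/(-3 + (y*(5 + 25*y) + C)) = 3/(-3 + (C + y*(5 + 25*y))) = 3/(-3 + C + y*(5 + 25*y)))
A*(z(26, J(-4, 1))/G(-27, -8)) = -9740*3/(-3 + 26 + 5*1*(1 + 5*1))/(3*(-8 - 1*(-27))) = -9740*3/(-3 + 26 + 5*1*(1 + 5))/(3*(-8 + 27)) = -9740*3/(-3 + 26 + 5*1*6)/(3*19) = -9740*3/(-3 + 26 + 30)/(3*19) = -9740*3/53/(3*19) = -9740*3*(1/53)/(3*19) = -9740/(53*19) = -9740/3*3/1007 = -9740/1007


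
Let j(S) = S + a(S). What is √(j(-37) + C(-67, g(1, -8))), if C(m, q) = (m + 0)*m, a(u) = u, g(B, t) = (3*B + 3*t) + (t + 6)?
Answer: √4415 ≈ 66.445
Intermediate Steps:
g(B, t) = 6 + 3*B + 4*t (g(B, t) = (3*B + 3*t) + (6 + t) = 6 + 3*B + 4*t)
C(m, q) = m² (C(m, q) = m*m = m²)
j(S) = 2*S (j(S) = S + S = 2*S)
√(j(-37) + C(-67, g(1, -8))) = √(2*(-37) + (-67)²) = √(-74 + 4489) = √4415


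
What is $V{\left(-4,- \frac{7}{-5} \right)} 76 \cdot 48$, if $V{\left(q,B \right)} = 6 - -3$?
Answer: $32832$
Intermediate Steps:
$V{\left(q,B \right)} = 9$ ($V{\left(q,B \right)} = 6 + 3 = 9$)
$V{\left(-4,- \frac{7}{-5} \right)} 76 \cdot 48 = 9 \cdot 76 \cdot 48 = 684 \cdot 48 = 32832$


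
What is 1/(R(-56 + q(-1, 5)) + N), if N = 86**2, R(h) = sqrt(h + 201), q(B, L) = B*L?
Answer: 1849/13675169 - sqrt(35)/27350338 ≈ 0.00013499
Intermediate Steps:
R(h) = sqrt(201 + h)
N = 7396
1/(R(-56 + q(-1, 5)) + N) = 1/(sqrt(201 + (-56 - 1*5)) + 7396) = 1/(sqrt(201 + (-56 - 5)) + 7396) = 1/(sqrt(201 - 61) + 7396) = 1/(sqrt(140) + 7396) = 1/(2*sqrt(35) + 7396) = 1/(7396 + 2*sqrt(35))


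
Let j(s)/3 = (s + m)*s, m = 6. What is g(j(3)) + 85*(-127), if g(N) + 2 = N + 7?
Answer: -10709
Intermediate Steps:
j(s) = 3*s*(6 + s) (j(s) = 3*((s + 6)*s) = 3*((6 + s)*s) = 3*(s*(6 + s)) = 3*s*(6 + s))
g(N) = 5 + N (g(N) = -2 + (N + 7) = -2 + (7 + N) = 5 + N)
g(j(3)) + 85*(-127) = (5 + 3*3*(6 + 3)) + 85*(-127) = (5 + 3*3*9) - 10795 = (5 + 81) - 10795 = 86 - 10795 = -10709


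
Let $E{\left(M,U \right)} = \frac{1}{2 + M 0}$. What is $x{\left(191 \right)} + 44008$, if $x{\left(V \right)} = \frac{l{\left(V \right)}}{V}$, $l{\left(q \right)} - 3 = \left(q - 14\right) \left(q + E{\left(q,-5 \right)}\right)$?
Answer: $\frac{16878853}{382} \approx 44186.0$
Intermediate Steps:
$E{\left(M,U \right)} = \frac{1}{2}$ ($E{\left(M,U \right)} = \frac{1}{2 + 0} = \frac{1}{2}$)
$l{\left(q \right)} = 3 + \left(\frac{1}{2} + q\right) \left(-14 + q\right)$ ($l{\left(q \right)} = 3 + \left(q - 14\right) \left(q + \frac{1}{2}\right) = 3 + \left(-14 + q\right) \left(\frac{1}{2} + q\right) = 3 + \left(\frac{1}{2} + q\right) \left(-14 + q\right)$)
$x{\left(V \right)} = \frac{-4 + V^{2} - \frac{27 V}{2}}{V}$
$x{\left(191 \right)} + 44008 = \left(- \frac{27}{2} + 191 - \frac{4}{191}\right) + 44008 = \frac{67797}{382} + 44008 = \frac{16878853}{382}$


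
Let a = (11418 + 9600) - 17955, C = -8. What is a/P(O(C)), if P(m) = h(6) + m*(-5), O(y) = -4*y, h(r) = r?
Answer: -3063/154 ≈ -19.890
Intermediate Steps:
a = 3063 (a = 21018 - 17955 = 3063)
P(m) = 6 - 5*m (P(m) = 6 + m*(-5) = 6 - 5*m)
a/P(O(C)) = 3063/(6 - (-20)*(-8)) = 3063/(6 - 5*32) = 3063/(6 - 160) = 3063/(-154) = 3063*(-1/154) = -3063/154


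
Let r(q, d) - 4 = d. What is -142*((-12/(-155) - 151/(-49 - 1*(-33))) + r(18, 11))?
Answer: -4316587/1240 ≈ -3481.1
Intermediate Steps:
r(q, d) = 4 + d
-142*((-12/(-155) - 151/(-49 - 1*(-33))) + r(18, 11)) = -142*((-12/(-155) - 151/(-49 - 1*(-33))) + (4 + 11)) = -142*((-12*(-1/155) - 151/(-49 + 33)) + 15) = -142*((12/155 - 151/(-16)) + 15) = -142*((12/155 - 151*(-1/16)) + 15) = -142*((12/155 + 151/16) + 15) = -142*(23597/2480 + 15) = -142*60797/2480 = -4316587/1240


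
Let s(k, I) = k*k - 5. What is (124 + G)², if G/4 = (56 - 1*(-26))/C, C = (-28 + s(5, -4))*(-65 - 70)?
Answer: 281601961/18225 ≈ 15451.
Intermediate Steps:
s(k, I) = -5 + k² (s(k, I) = k² - 5 = -5 + k²)
C = 1080 (C = (-28 + (-5 + 5²))*(-65 - 70) = (-28 + (-5 + 25))*(-135) = (-28 + 20)*(-135) = -8*(-135) = 1080)
G = 41/135 (G = 4*((56 - 1*(-26))/1080) = 4*((56 + 26)*(1/1080)) = 4*(82*(1/1080)) = 4*(41/540) = 41/135 ≈ 0.30370)
(124 + G)² = (124 + 41/135)² = (16781/135)² = 281601961/18225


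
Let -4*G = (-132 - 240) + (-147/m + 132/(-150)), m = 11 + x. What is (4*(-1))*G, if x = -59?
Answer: -147927/400 ≈ -369.82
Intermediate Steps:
m = -48 (m = 11 - 59 = -48)
G = 147927/1600 (G = -((-132 - 240) + (-147/(-48) + 132/(-150)))/4 = -(-372 + (-147*(-1/48) + 132*(-1/150)))/4 = -(-372 + (49/16 - 22/25))/4 = -(-372 + 873/400)/4 = -¼*(-147927/400) = 147927/1600 ≈ 92.454)
(4*(-1))*G = (4*(-1))*(147927/1600) = -4*147927/1600 = -147927/400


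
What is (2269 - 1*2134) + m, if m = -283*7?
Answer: -1846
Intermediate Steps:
m = -1981
(2269 - 1*2134) + m = (2269 - 1*2134) - 1981 = (2269 - 2134) - 1981 = 135 - 1981 = -1846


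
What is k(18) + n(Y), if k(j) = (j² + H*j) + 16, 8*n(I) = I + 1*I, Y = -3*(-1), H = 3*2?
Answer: 1795/4 ≈ 448.75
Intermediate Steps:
H = 6
Y = 3
n(I) = I/4 (n(I) = (I + 1*I)/8 = (I + I)/8 = (2*I)/8 = I/4)
k(j) = 16 + j² + 6*j (k(j) = (j² + 6*j) + 16 = 16 + j² + 6*j)
k(18) + n(Y) = (16 + 18² + 6*18) + (¼)*3 = (16 + 324 + 108) + ¾ = 448 + ¾ = 1795/4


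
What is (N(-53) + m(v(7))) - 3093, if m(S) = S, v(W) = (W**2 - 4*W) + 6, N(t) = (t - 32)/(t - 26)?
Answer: -242129/79 ≈ -3064.9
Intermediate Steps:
N(t) = (-32 + t)/(-26 + t)
v(W) = 6 + W**2 - 4*W
(N(-53) + m(v(7))) - 3093 = ((-32 - 53)/(-26 - 53) + (6 + 7**2 - 4*7)) - 3093 = (-85/(-79) + (6 + 49 - 28)) - 3093 = (-1/79*(-85) + 27) - 3093 = (85/79 + 27) - 3093 = 2218/79 - 3093 = -242129/79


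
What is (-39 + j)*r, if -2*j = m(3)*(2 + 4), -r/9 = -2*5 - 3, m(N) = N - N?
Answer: -4563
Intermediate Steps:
m(N) = 0
r = 117 (r = -9*(-2*5 - 3) = -9*(-10 - 3) = -9*(-13) = 117)
j = 0 (j = -0*(2 + 4) = -0*6 = -½*0 = 0)
(-39 + j)*r = (-39 + 0)*117 = -39*117 = -4563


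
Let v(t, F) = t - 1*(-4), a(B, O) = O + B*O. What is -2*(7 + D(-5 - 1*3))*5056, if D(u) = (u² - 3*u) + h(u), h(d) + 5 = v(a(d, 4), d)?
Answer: -667392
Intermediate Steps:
v(t, F) = 4 + t (v(t, F) = t + 4 = 4 + t)
h(d) = 3 + 4*d (h(d) = -5 + (4 + 4*(1 + d)) = -5 + (4 + (4 + 4*d)) = -5 + (8 + 4*d) = 3 + 4*d)
D(u) = 3 + u + u² (D(u) = (u² - 3*u) + (3 + 4*u) = 3 + u + u²)
-2*(7 + D(-5 - 1*3))*5056 = -2*(7 + (3 + (-5 - 1*3) + (-5 - 1*3)²))*5056 = -2*(7 + (3 + (-5 - 3) + (-5 - 3)²))*5056 = -2*(7 + (3 - 8 + (-8)²))*5056 = -2*(7 + (3 - 8 + 64))*5056 = -2*(7 + 59)*5056 = -2*66*5056 = -132*5056 = -667392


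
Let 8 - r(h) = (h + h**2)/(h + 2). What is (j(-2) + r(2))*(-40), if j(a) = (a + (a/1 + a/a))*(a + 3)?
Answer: -140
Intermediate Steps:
j(a) = (1 + 2*a)*(3 + a) (j(a) = (a + (a*1 + 1))*(3 + a) = (a + (a + 1))*(3 + a) = (a + (1 + a))*(3 + a) = (1 + 2*a)*(3 + a))
r(h) = 8 - (h + h**2)/(2 + h) (r(h) = 8 - (h + h**2)/(h + 2) = 8 - (h + h**2)/(2 + h))
(j(-2) + r(2))*(-40) = ((3 + 2*(-2)**2 + 7*(-2)) + (16 - 1*2**2 + 7*2)/(2 + 2))*(-40) = ((3 + 2*4 - 14) + (16 - 1*4 + 14)/4)*(-40) = ((3 + 8 - 14) + (16 - 4 + 14)/4)*(-40) = (-3 + (1/4)*26)*(-40) = (-3 + 13/2)*(-40) = (7/2)*(-40) = -140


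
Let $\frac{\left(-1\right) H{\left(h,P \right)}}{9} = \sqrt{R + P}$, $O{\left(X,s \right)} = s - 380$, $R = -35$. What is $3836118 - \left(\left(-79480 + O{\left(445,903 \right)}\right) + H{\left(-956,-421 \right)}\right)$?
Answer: $3915075 + 18 i \sqrt{114} \approx 3.9151 \cdot 10^{6} + 192.19 i$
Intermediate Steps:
$O{\left(X,s \right)} = -380 + s$
$H{\left(h,P \right)} = - 9 \sqrt{-35 + P}$
$3836118 - \left(\left(-79480 + O{\left(445,903 \right)}\right) + H{\left(-956,-421 \right)}\right) = 3836118 - \left(\left(-79480 + \left(-380 + 903\right)\right) - 9 \sqrt{-35 - 421}\right) = 3836118 - \left(\left(-79480 + 523\right) - 9 \sqrt{-456}\right) = 3836118 - \left(-78957 - 9 \cdot 2 i \sqrt{114}\right) = 3836118 - \left(-78957 - 18 i \sqrt{114}\right) = 3836118 + \left(78957 + 18 i \sqrt{114}\right) = 3915075 + 18 i \sqrt{114}$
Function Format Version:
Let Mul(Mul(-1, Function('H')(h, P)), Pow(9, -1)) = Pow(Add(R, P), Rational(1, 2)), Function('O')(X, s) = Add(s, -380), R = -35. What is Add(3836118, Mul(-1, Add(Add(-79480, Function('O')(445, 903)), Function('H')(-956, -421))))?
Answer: Add(3915075, Mul(18, I, Pow(114, Rational(1, 2)))) ≈ Add(3.9151e+6, Mul(192.19, I))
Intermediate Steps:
Function('O')(X, s) = Add(-380, s)
Function('H')(h, P) = Mul(-9, Pow(Add(-35, P), Rational(1, 2)))
Add(3836118, Mul(-1, Add(Add(-79480, Function('O')(445, 903)), Function('H')(-956, -421)))) = Add(3836118, Mul(-1, Add(Add(-79480, Add(-380, 903)), Mul(-9, Pow(Add(-35, -421), Rational(1, 2)))))) = Add(3836118, Mul(-1, Add(Add(-79480, 523), Mul(-9, Pow(-456, Rational(1, 2)))))) = Add(3836118, Mul(-1, Add(-78957, Mul(-9, Mul(2, I, Pow(114, Rational(1, 2))))))) = Add(3836118, Mul(-1, Add(-78957, Mul(-18, I, Pow(114, Rational(1, 2)))))) = Add(3836118, Add(78957, Mul(18, I, Pow(114, Rational(1, 2))))) = Add(3915075, Mul(18, I, Pow(114, Rational(1, 2))))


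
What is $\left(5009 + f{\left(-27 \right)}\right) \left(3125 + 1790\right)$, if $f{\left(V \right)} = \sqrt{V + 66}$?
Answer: $24619235 + 4915 \sqrt{39} \approx 2.465 \cdot 10^{7}$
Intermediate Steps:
$f{\left(V \right)} = \sqrt{66 + V}$
$\left(5009 + f{\left(-27 \right)}\right) \left(3125 + 1790\right) = \left(5009 + \sqrt{66 - 27}\right) \left(3125 + 1790\right) = \left(5009 + \sqrt{39}\right) 4915 = 24619235 + 4915 \sqrt{39}$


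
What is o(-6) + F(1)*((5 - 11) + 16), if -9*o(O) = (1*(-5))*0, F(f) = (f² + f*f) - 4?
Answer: -20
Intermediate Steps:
F(f) = -4 + 2*f² (F(f) = (f² + f²) - 4 = 2*f² - 4 = -4 + 2*f²)
o(O) = 0 (o(O) = -1*(-5)*0/9 = -(-5)*0/9 = -⅑*0 = 0)
o(-6) + F(1)*((5 - 11) + 16) = 0 + (-4 + 2*1²)*((5 - 11) + 16) = 0 + (-4 + 2*1)*(-6 + 16) = 0 + (-4 + 2)*10 = 0 - 2*10 = 0 - 20 = -20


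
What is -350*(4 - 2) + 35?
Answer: -665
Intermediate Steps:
-350*(4 - 2) + 35 = -350*2 + 35 = -50*14 + 35 = -700 + 35 = -665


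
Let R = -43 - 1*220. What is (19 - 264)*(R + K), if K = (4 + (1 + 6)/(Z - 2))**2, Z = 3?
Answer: 34790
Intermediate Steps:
K = 121 (K = (4 + (1 + 6)/(3 - 2))**2 = (4 + 7/1)**2 = (4 + 7*1)**2 = (4 + 7)**2 = 11**2 = 121)
R = -263 (R = -43 - 220 = -263)
(19 - 264)*(R + K) = (19 - 264)*(-263 + 121) = -245*(-142) = 34790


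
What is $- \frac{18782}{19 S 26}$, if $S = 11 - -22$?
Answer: $- \frac{9391}{8151} \approx -1.1521$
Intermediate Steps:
$S = 33$ ($S = 11 + 22 = 33$)
$- \frac{18782}{19 S 26} = - \frac{18782}{19 \cdot 33 \cdot 26} = - \frac{18782}{627 \cdot 26} = - \frac{18782}{16302} = \left(-18782\right) \frac{1}{16302} = - \frac{9391}{8151}$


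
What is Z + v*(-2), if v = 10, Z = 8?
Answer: -12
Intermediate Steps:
Z + v*(-2) = 8 + 10*(-2) = 8 - 20 = -12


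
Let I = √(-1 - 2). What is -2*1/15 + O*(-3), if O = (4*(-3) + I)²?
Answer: -6347/15 + 72*I*√3 ≈ -423.13 + 124.71*I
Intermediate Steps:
I = I*√3 (I = √(-3) = I*√3 ≈ 1.732*I)
O = (-12 + I*√3)² (O = (4*(-3) + I*√3)² = (-12 + I*√3)² ≈ 141.0 - 41.569*I)
-2*1/15 + O*(-3) = -2*1/15 + (12 - I*√3)²*(-3) = -2*1/15 - 3*(12 - I*√3)² = -2/15 - 3*(12 - I*√3)²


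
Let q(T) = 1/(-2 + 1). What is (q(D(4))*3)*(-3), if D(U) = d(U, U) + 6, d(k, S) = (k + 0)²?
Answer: 9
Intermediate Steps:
d(k, S) = k²
D(U) = 6 + U² (D(U) = U² + 6 = 6 + U²)
q(T) = -1 (q(T) = 1/(-1) = -1)
(q(D(4))*3)*(-3) = -1*3*(-3) = -3*(-3) = 9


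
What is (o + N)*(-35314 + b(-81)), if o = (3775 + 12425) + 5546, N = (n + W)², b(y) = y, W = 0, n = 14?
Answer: -776637090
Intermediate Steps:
N = 196 (N = (14 + 0)² = 14² = 196)
o = 21746 (o = 16200 + 5546 = 21746)
(o + N)*(-35314 + b(-81)) = (21746 + 196)*(-35314 - 81) = 21942*(-35395) = -776637090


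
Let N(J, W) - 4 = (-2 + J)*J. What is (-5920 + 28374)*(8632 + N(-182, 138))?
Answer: 945852296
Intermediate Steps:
N(J, W) = 4 + J*(-2 + J) (N(J, W) = 4 + (-2 + J)*J = 4 + J*(-2 + J))
(-5920 + 28374)*(8632 + N(-182, 138)) = (-5920 + 28374)*(8632 + (4 + (-182)² - 2*(-182))) = 22454*(8632 + (4 + 33124 + 364)) = 22454*(8632 + 33492) = 22454*42124 = 945852296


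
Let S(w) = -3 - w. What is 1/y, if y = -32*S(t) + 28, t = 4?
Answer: 1/252 ≈ 0.0039683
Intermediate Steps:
y = 252 (y = -32*(-3 - 1*4) + 28 = -32*(-3 - 4) + 28 = -32*(-7) + 28 = 224 + 28 = 252)
1/y = 1/252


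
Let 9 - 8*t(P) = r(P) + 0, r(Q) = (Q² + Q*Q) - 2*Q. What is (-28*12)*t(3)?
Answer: 126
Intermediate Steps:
r(Q) = -2*Q + 2*Q² (r(Q) = (Q² + Q²) - 2*Q = 2*Q² - 2*Q = -2*Q + 2*Q²)
t(P) = 9/8 - P*(-1 + P)/4 (t(P) = 9/8 - (2*P*(-1 + P) + 0)/8 = 9/8 - P*(-1 + P)/4)
(-28*12)*t(3) = (-28*12)*(9/8 - ¼*3*(-1 + 3)) = -336*(9/8 - ¼*3*2) = -336*(9/8 - 3/2) = -336*(-3/8) = 126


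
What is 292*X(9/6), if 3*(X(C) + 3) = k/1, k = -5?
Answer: -4088/3 ≈ -1362.7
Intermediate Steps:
X(C) = -14/3 (X(C) = -3 + (-5/1)/3 = -3 + (-5*1)/3 = -3 + (1/3)*(-5) = -3 - 5/3 = -14/3)
292*X(9/6) = 292*(-14/3) = -4088/3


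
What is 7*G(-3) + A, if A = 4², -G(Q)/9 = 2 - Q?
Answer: -299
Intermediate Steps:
G(Q) = -18 + 9*Q (G(Q) = -9*(2 - Q) = -18 + 9*Q)
A = 16
7*G(-3) + A = 7*(-18 + 9*(-3)) + 16 = 7*(-18 - 27) + 16 = 7*(-45) + 16 = -315 + 16 = -299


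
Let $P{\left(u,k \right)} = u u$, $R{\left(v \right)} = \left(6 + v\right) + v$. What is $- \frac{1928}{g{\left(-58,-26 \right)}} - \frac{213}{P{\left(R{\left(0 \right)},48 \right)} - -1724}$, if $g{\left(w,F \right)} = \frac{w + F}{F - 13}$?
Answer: $- \frac{11029651}{12320} \approx -895.26$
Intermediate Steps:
$R{\left(v \right)} = 6 + 2 v$
$g{\left(w,F \right)} = \frac{F + w}{-13 + F}$
$P{\left(u,k \right)} = u^{2}$
$- \frac{1928}{g{\left(-58,-26 \right)}} - \frac{213}{P{\left(R{\left(0 \right)},48 \right)} - -1724} = - \frac{1928}{\frac{1}{-13 - 26} \left(-26 - 58\right)} - \frac{213}{\left(6 + 2 \cdot 0\right)^{2} - -1724} = - \frac{1928}{\frac{1}{-39} \left(-84\right)} - \frac{213}{\left(6 + 0\right)^{2} + 1724} = - \frac{1928}{\left(- \frac{1}{39}\right) \left(-84\right)} - \frac{213}{6^{2} + 1724} = - \frac{1928}{\frac{28}{13}} - \frac{213}{36 + 1724} = \left(-1928\right) \frac{13}{28} - \frac{213}{1760} = - \frac{6266}{7} - \frac{213}{1760} = - \frac{11029651}{12320}$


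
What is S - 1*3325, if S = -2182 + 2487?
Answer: -3020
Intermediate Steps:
S = 305
S - 1*3325 = 305 - 1*3325 = 305 - 3325 = -3020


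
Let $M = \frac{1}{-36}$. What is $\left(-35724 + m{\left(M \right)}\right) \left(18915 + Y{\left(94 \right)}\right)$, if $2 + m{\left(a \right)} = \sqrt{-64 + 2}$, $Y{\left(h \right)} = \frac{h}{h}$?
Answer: $-675793016 + 18916 i \sqrt{62} \approx -6.7579 \cdot 10^{8} + 1.4894 \cdot 10^{5} i$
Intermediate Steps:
$Y{\left(h \right)} = 1$
$M = - \frac{1}{36} \approx -0.027778$
$m{\left(a \right)} = -2 + i \sqrt{62}$ ($m{\left(a \right)} = -2 + \sqrt{-64 + 2} = -2 + \sqrt{-62} = -2 + i \sqrt{62}$)
$\left(-35724 + m{\left(M \right)}\right) \left(18915 + Y{\left(94 \right)}\right) = \left(-35724 - \left(2 - i \sqrt{62}\right)\right) \left(18915 + 1\right) = \left(-35726 + i \sqrt{62}\right) 18916 = -675793016 + 18916 i \sqrt{62}$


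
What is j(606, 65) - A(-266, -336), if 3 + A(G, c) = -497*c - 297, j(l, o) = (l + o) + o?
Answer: -165956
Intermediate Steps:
j(l, o) = l + 2*o
A(G, c) = -300 - 497*c (A(G, c) = -3 + (-497*c - 297) = -3 + (-297 - 497*c) = -300 - 497*c)
j(606, 65) - A(-266, -336) = (606 + 2*65) - (-300 - 497*(-336)) = (606 + 130) - (-300 + 166992) = 736 - 1*166692 = 736 - 166692 = -165956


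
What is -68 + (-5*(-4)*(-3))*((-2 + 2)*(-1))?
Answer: -68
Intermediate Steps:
-68 + (-5*(-4)*(-3))*((-2 + 2)*(-1)) = -68 + (20*(-3))*(0*(-1)) = -68 - 60*0 = -68 + 0 = -68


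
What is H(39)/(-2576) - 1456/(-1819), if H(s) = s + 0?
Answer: 3679715/4685744 ≈ 0.78530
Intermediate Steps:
H(s) = s
H(39)/(-2576) - 1456/(-1819) = 39/(-2576) - 1456/(-1819) = 39*(-1/2576) - 1456*(-1/1819) = -39/2576 + 1456/1819 = 3679715/4685744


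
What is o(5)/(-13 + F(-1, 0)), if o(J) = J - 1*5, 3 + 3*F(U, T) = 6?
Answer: 0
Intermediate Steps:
F(U, T) = 1 (F(U, T) = -1 + (1/3)*6 = -1 + 2 = 1)
o(J) = -5 + J (o(J) = J - 5 = -5 + J)
o(5)/(-13 + F(-1, 0)) = (-5 + 5)/(-13 + 1) = 0/(-12) = -1/12*0 = 0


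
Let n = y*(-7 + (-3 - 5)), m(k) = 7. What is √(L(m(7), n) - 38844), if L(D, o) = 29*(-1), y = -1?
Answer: I*√38873 ≈ 197.16*I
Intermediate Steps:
n = 15 (n = -(-7 + (-3 - 5)) = -(-7 - 8) = -1*(-15) = 15)
L(D, o) = -29
√(L(m(7), n) - 38844) = √(-29 - 38844) = √(-38873) = I*√38873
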